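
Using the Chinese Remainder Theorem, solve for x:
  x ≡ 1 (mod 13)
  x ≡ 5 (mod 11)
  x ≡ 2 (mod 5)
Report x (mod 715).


Moduli 13, 11, 5 are pairwise coprime; by CRT there is a unique solution modulo M = 13 · 11 · 5 = 715.
Solve pairwise, accumulating the modulus:
  Start with x ≡ 1 (mod 13).
  Combine with x ≡ 5 (mod 11): since gcd(13, 11) = 1, we get a unique residue mod 143.
    Write x = 1 + 13·t and substitute into x ≡ 5 (mod 11): 13·t ≡ 5 − 1 = 4 (mod 11).
    Reduce coefficients mod 11: 2·t ≡ 4 (mod 11).
    The inverse of 2 mod 11 is 6 (since 2·6 = 12 = 1·11 + 1), so t ≡ 6·4 = 24 ≡ 2 (mod 11).
    Then x = 1 + 13·2 = 27, valid modulo lcm(13, 11) = 143: x ≡ 27 (mod 143).
  Combine with x ≡ 2 (mod 5): since gcd(143, 5) = 1, we get a unique residue mod 715.
    Write x = 27 + 143·t and substitute into x ≡ 2 (mod 5): 143·t ≡ 2 − 27 = -25 (mod 5).
    Reduce coefficients mod 5: 3·t ≡ 0 (mod 5).
    The inverse of 3 mod 5 is 2 (since 3·2 = 6 = 1·5 + 1), so t ≡ 2·0 = 0 ≡ 0 (mod 5).
    Then x = 27 + 143·0 = 27, valid modulo lcm(143, 5) = 715: x ≡ 27 (mod 715).
Verify: 27 mod 13 = 1 ✓, 27 mod 11 = 5 ✓, 27 mod 5 = 2 ✓.

x ≡ 27 (mod 715).


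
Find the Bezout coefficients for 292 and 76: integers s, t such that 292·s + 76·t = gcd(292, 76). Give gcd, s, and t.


Euclidean algorithm on (292, 76) — divide until remainder is 0:
  292 = 3 · 76 + 64
  76 = 1 · 64 + 12
  64 = 5 · 12 + 4
  12 = 3 · 4 + 0
gcd(292, 76) = 4.
Track Bezout coefficients alongside the remainders: start with r₀ = 292 = a·1 + b·0 (s = 1, t = 0) and r₁ = 76 = a·0 + b·1 (s = 0, t = 1); each new remainder r_{k+1} = r_{k-1} − q_k·r_k inherits s_{k+1} = s_{k-1} − q_k·s_k, t_{k+1} = t_{k-1} − q_k·t_k, so r_k = a·s_k + b·t_k at every step:
  q = 3: r = 64, s = 1 − 3·0 = 1, t = 0 − 3·1 = -3  (check: 292·1 + 76·(-3) = 64)
  q = 1: r = 12, s = 0 − 1·1 = -1, t = 1 − 1·(-3) = 4  (check: 292·(-1) + 76·4 = 12)
  q = 5: r = 4, s = 1 − 5·(-1) = 6, t = -3 − 5·4 = -23  (check: 292·6 + 76·(-23) = 4)
The row with r = 4 (the gcd) gives the Bezout coefficients s = 6, t = -23.
Result: 292 · (6) + 76 · (-23) = 4.

gcd(292, 76) = 4; s = 6, t = -23 (check: 292·6 + 76·(-23) = 4).


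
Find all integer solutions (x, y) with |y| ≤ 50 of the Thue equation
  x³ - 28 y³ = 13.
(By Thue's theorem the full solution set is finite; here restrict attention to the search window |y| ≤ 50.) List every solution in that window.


The equation is x³ - 28y³ = 13. For fixed y, x³ = 28·y³ + 13, so a solution requires the RHS to be a perfect cube.
Strategy: iterate y from -50 to 50, compute RHS = 28·y³ + 13, and check whether it is a (positive or negative) perfect cube.
Check small values of y:
  y = 0: RHS = 13 is not a perfect cube.
  y = 1: RHS = 41 is not a perfect cube.
  y = -1: RHS = -15 is not a perfect cube.
  y = 2: RHS = 237 is not a perfect cube.
  y = -2: RHS = -211 is not a perfect cube.
  y = 3: RHS = 769 is not a perfect cube.
  y = -3: RHS = -743 is not a perfect cube.
Continuing the search up to |y| = 50 finds no solutions either.
No (x, y) in the scanned range satisfies the equation.

No integer solutions with |y| ≤ 50.


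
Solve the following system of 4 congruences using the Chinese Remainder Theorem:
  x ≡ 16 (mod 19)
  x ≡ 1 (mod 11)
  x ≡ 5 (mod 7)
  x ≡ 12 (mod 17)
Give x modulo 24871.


Product of moduli M = 19 · 11 · 7 · 17 = 24871.
Merge one congruence at a time:
  Start: x ≡ 16 (mod 19).
  Combine with x ≡ 1 (mod 11); new modulus lcm = 209.
    Write x = 16 + 19·t and substitute into x ≡ 1 (mod 11): 19·t ≡ 1 − 16 = -15 (mod 11).
    Reduce coefficients mod 11: 8·t ≡ 7 (mod 11).
    The inverse of 8 mod 11 is 7 (since 8·7 = 56 = 5·11 + 1), so t ≡ 7·7 = 49 ≡ 5 (mod 11).
    Then x = 16 + 19·5 = 111, valid modulo lcm(19, 11) = 209: x ≡ 111 (mod 209).
  Combine with x ≡ 5 (mod 7); new modulus lcm = 1463.
    Write x = 111 + 209·t and substitute into x ≡ 5 (mod 7): 209·t ≡ 5 − 111 = -106 (mod 7).
    Reduce coefficients mod 7: 6·t ≡ 6 (mod 7).
    The inverse of 6 mod 7 is 6 (since 6·6 = 36 = 5·7 + 1), so t ≡ 6·6 = 36 ≡ 1 (mod 7).
    Then x = 111 + 209·1 = 320, valid modulo lcm(209, 7) = 1463: x ≡ 320 (mod 1463).
  Combine with x ≡ 12 (mod 17); new modulus lcm = 24871.
    Write x = 320 + 1463·t and substitute into x ≡ 12 (mod 17): 1463·t ≡ 12 − 320 = -308 (mod 17).
    Reduce coefficients mod 17: 1·t ≡ 15 (mod 17).
    So t ≡ 15 (mod 17).
    Then x = 320 + 1463·15 = 22265, valid modulo lcm(1463, 17) = 24871: x ≡ 22265 (mod 24871).
Verify against each original: 22265 mod 19 = 16, 22265 mod 11 = 1, 22265 mod 7 = 5, 22265 mod 17 = 12.

x ≡ 22265 (mod 24871).


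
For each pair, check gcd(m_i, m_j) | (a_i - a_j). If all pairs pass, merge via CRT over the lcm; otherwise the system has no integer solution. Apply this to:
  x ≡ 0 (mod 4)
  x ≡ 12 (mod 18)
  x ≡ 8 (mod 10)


Moduli 4, 18, 10 are not pairwise coprime, so CRT works modulo lcm(m_i) when all pairwise compatibility conditions hold.
Pairwise compatibility: gcd(m_i, m_j) must divide a_i - a_j for every pair.
Merge one congruence at a time:
  Start: x ≡ 0 (mod 4).
  Combine with x ≡ 12 (mod 18): gcd(4, 18) = 2; 12 - 0 = 12, which IS divisible by 2, so compatible.
    Write x = 0 + 4·t and substitute into x ≡ 12 (mod 18): 4·t ≡ 12 − 0 = 12 (mod 18).
    Divide the congruence (and modulus) by g = 2: 2·t ≡ 6 (mod 9).
    The inverse of 2 mod 9 is 5 (since 2·5 = 10 = 1·9 + 1), so t ≡ 5·6 = 30 ≡ 3 (mod 9).
    Then x = 0 + 4·3 = 12, valid modulo lcm(4, 18) = 36: x ≡ 12 (mod 36).
  Combine with x ≡ 8 (mod 10): gcd(36, 10) = 2; 8 - 12 = -4, which IS divisible by 2, so compatible.
    Write x = 12 + 36·t and substitute into x ≡ 8 (mod 10): 36·t ≡ 8 − 12 = -4 (mod 10).
    Divide the congruence (and modulus) by g = 2: 18·t ≡ -2 (mod 5).
    Reduce coefficients mod 5: 3·t ≡ 3 (mod 5).
    The inverse of 3 mod 5 is 2 (since 3·2 = 6 = 1·5 + 1), so t ≡ 2·3 = 6 ≡ 1 (mod 5).
    Then x = 12 + 36·1 = 48, valid modulo lcm(36, 10) = 180: x ≡ 48 (mod 180).
Verify: 48 mod 4 = 0, 48 mod 18 = 12, 48 mod 10 = 8.

x ≡ 48 (mod 180).


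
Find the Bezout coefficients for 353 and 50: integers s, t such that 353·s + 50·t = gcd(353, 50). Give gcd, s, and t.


Euclidean algorithm on (353, 50) — divide until remainder is 0:
  353 = 7 · 50 + 3
  50 = 16 · 3 + 2
  3 = 1 · 2 + 1
  2 = 2 · 1 + 0
gcd(353, 50) = 1.
Track Bezout coefficients alongside the remainders: start with r₀ = 353 = a·1 + b·0 (s = 1, t = 0) and r₁ = 50 = a·0 + b·1 (s = 0, t = 1); each new remainder r_{k+1} = r_{k-1} − q_k·r_k inherits s_{k+1} = s_{k-1} − q_k·s_k, t_{k+1} = t_{k-1} − q_k·t_k, so r_k = a·s_k + b·t_k at every step:
  q = 7: r = 3, s = 1 − 7·0 = 1, t = 0 − 7·1 = -7  (check: 353·1 + 50·(-7) = 3)
  q = 16: r = 2, s = 0 − 16·1 = -16, t = 1 − 16·(-7) = 113  (check: 353·(-16) + 50·113 = 2)
  q = 1: r = 1, s = 1 − 1·(-16) = 17, t = -7 − 1·113 = -120  (check: 353·17 + 50·(-120) = 1)
The row with r = 1 (the gcd) gives the Bezout coefficients s = 17, t = -120.
Result: 353 · (17) + 50 · (-120) = 1.

gcd(353, 50) = 1; s = 17, t = -120 (check: 353·17 + 50·(-120) = 1).


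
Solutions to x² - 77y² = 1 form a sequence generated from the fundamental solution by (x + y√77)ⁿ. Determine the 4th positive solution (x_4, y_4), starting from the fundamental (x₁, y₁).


Step 1: Find the fundamental solution (x₁, y₁) of x² - 77y² = 1.
  Expand √77 as a continued fraction. a₀ = ⌊√77⌋ = 8; iterate m_{k+1} = d_k·a_k − m_k, d_{k+1} = (77 − m_{k+1}²)/d_k, a_{k+1} = ⌊(a₀ + m_{k+1})/d_{k+1}⌋ (starting m₀ = 0, d₀ = 1), with convergents p_k = a_k·p_{k-1} + p_{k-2}, q_k = a_k·q_{k-1} + q_{k-2} (p₋₁ = 1, q₋₁ = 0):
  k = 0: a₀ = 8; p₀/q₀ = 8/1; p₀² − 77·q₀² = 64 − 77 = -13.
  k = 1: m = 8, d = 13, a = ⌊(8 + 8)/13⌋ = 1; p/q = (1·8 + 1)/(1·1 + 0) = 9/1; p² − 77·q² = 81 − 77 = 4.
  k = 2: m = 5, d = 4, a = ⌊(8 + 5)/4⌋ = 3; p/q = (3·9 + 8)/(3·1 + 1) = 35/4; p² − 77·q² = 1225 − 1232 = -7.
  k = 3: m = 7, d = 7, a = ⌊(8 + 7)/7⌋ = 2; p/q = (2·35 + 9)/(2·4 + 1) = 79/9; p² − 77·q² = 6241 − 6237 = 4.
  k = 4: m = 7, d = 4, a = ⌊(8 + 7)/4⌋ = 3; p/q = (3·79 + 35)/(3·9 + 4) = 272/31; p² − 77·q² = 73984 − 73997 = -13.
  k = 5: m = 5, d = 13, a = ⌊(8 + 5)/13⌋ = 1; p/q = (1·272 + 79)/(1·31 + 9) = 351/40; p² − 77·q² = 123201 − 123200 = 1.
  The first convergent with p² − 77·q² = 1 gives the fundamental solution (x₁, y₁) = (351, 40).
Step 2: Apply the recurrence (x_{n+1}, y_{n+1}) = (x₁x_n + 77y₁y_n, x₁y_n + y₁x_n) repeatedly.
  From (x_1, y_1) = (351, 40): x_2 = 351·351 + 77·40·40 = 246401; y_2 = 351·40 + 40·351 = 28080.
  From (x_2, y_2) = (246401, 28080): x_3 = 351·246401 + 77·40·28080 = 172973151; y_3 = 351·28080 + 40·246401 = 19712120.
  From (x_3, y_3) = (172973151, 19712120): x_4 = 351·172973151 + 77·40·19712120 = 121426905601; y_4 = 351·19712120 + 40·172973151 = 13837880160.
Step 3: Verify x_4² - 77·y_4² = 14744493403834165171201 - 14744493403834165171200 = 1 (should be 1). ✓

(x_1, y_1) = (351, 40); (x_4, y_4) = (121426905601, 13837880160).


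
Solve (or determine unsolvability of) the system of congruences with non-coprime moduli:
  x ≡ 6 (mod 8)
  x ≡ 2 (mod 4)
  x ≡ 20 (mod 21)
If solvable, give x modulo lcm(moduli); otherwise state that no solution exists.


Moduli 8, 4, 21 are not pairwise coprime, so CRT works modulo lcm(m_i) when all pairwise compatibility conditions hold.
Pairwise compatibility: gcd(m_i, m_j) must divide a_i - a_j for every pair.
Merge one congruence at a time:
  Start: x ≡ 6 (mod 8).
  Combine with x ≡ 2 (mod 4): gcd(8, 4) = 4; 2 - 6 = -4, which IS divisible by 4, so compatible.
    Write x = 6 + 8·t and substitute into x ≡ 2 (mod 4): 8·t ≡ 2 − 6 = -4 (mod 4).
    Divide the congruence (and modulus) by g = 4: 2·t ≡ -1 (mod 1).
    Modulo 1 every t works; take t = 0.
    Then x = 6 + 8·0 = 6, valid modulo lcm(8, 4) = 8: x ≡ 6 (mod 8).
  Combine with x ≡ 20 (mod 21): gcd(8, 21) = 1; 20 - 6 = 14, which IS divisible by 1, so compatible.
    Write x = 6 + 8·t and substitute into x ≡ 20 (mod 21): 8·t ≡ 20 − 6 = 14 (mod 21).
    The inverse of 8 mod 21 is 8 (since 8·8 = 64 = 3·21 + 1), so t ≡ 8·14 = 112 ≡ 7 (mod 21).
    Then x = 6 + 8·7 = 62, valid modulo lcm(8, 21) = 168: x ≡ 62 (mod 168).
Verify: 62 mod 8 = 6, 62 mod 4 = 2, 62 mod 21 = 20.

x ≡ 62 (mod 168).


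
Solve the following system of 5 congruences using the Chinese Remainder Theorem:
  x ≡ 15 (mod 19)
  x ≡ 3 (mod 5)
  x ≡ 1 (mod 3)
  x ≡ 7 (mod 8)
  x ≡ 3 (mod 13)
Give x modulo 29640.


Product of moduli M = 19 · 5 · 3 · 8 · 13 = 29640.
Merge one congruence at a time:
  Start: x ≡ 15 (mod 19).
  Combine with x ≡ 3 (mod 5); new modulus lcm = 95.
    Write x = 15 + 19·t and substitute into x ≡ 3 (mod 5): 19·t ≡ 3 − 15 = -12 (mod 5).
    Reduce coefficients mod 5: 4·t ≡ 3 (mod 5).
    The inverse of 4 mod 5 is 4 (since 4·4 = 16 = 3·5 + 1), so t ≡ 4·3 = 12 ≡ 2 (mod 5).
    Then x = 15 + 19·2 = 53, valid modulo lcm(19, 5) = 95: x ≡ 53 (mod 95).
  Combine with x ≡ 1 (mod 3); new modulus lcm = 285.
    Write x = 53 + 95·t and substitute into x ≡ 1 (mod 3): 95·t ≡ 1 − 53 = -52 (mod 3).
    Reduce coefficients mod 3: 2·t ≡ 2 (mod 3).
    The inverse of 2 mod 3 is 2 (since 2·2 = 4 = 1·3 + 1), so t ≡ 2·2 = 4 ≡ 1 (mod 3).
    Then x = 53 + 95·1 = 148, valid modulo lcm(95, 3) = 285: x ≡ 148 (mod 285).
  Combine with x ≡ 7 (mod 8); new modulus lcm = 2280.
    Write x = 148 + 285·t and substitute into x ≡ 7 (mod 8): 285·t ≡ 7 − 148 = -141 (mod 8).
    Reduce coefficients mod 8: 5·t ≡ 3 (mod 8).
    The inverse of 5 mod 8 is 5 (since 5·5 = 25 = 3·8 + 1), so t ≡ 5·3 = 15 ≡ 7 (mod 8).
    Then x = 148 + 285·7 = 2143, valid modulo lcm(285, 8) = 2280: x ≡ 2143 (mod 2280).
  Combine with x ≡ 3 (mod 13); new modulus lcm = 29640.
    Write x = 2143 + 2280·t and substitute into x ≡ 3 (mod 13): 2280·t ≡ 3 − 2143 = -2140 (mod 13).
    Reduce coefficients mod 13: 5·t ≡ 5 (mod 13).
    The inverse of 5 mod 13 is 8 (since 5·8 = 40 = 3·13 + 1), so t ≡ 8·5 = 40 ≡ 1 (mod 13).
    Then x = 2143 + 2280·1 = 4423, valid modulo lcm(2280, 13) = 29640: x ≡ 4423 (mod 29640).
Verify against each original: 4423 mod 19 = 15, 4423 mod 5 = 3, 4423 mod 3 = 1, 4423 mod 8 = 7, 4423 mod 13 = 3.

x ≡ 4423 (mod 29640).


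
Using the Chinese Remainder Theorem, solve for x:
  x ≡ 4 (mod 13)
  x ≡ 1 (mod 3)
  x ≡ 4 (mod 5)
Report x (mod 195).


Moduli 13, 3, 5 are pairwise coprime; by CRT there is a unique solution modulo M = 13 · 3 · 5 = 195.
Solve pairwise, accumulating the modulus:
  Start with x ≡ 4 (mod 13).
  Combine with x ≡ 1 (mod 3): since gcd(13, 3) = 1, we get a unique residue mod 39.
    Write x = 4 + 13·t and substitute into x ≡ 1 (mod 3): 13·t ≡ 1 − 4 = -3 (mod 3).
    Reduce coefficients mod 3: 1·t ≡ 0 (mod 3).
    So t ≡ 0 (mod 3).
    Then x = 4 + 13·0 = 4, valid modulo lcm(13, 3) = 39: x ≡ 4 (mod 39).
  Combine with x ≡ 4 (mod 5): since gcd(39, 5) = 1, we get a unique residue mod 195.
    Write x = 4 + 39·t and substitute into x ≡ 4 (mod 5): 39·t ≡ 4 − 4 = 0 (mod 5).
    Reduce coefficients mod 5: 4·t ≡ 0 (mod 5).
    The inverse of 4 mod 5 is 4 (since 4·4 = 16 = 3·5 + 1), so t ≡ 4·0 = 0 ≡ 0 (mod 5).
    Then x = 4 + 39·0 = 4, valid modulo lcm(39, 5) = 195: x ≡ 4 (mod 195).
Verify: 4 mod 13 = 4 ✓, 4 mod 3 = 1 ✓, 4 mod 5 = 4 ✓.

x ≡ 4 (mod 195).


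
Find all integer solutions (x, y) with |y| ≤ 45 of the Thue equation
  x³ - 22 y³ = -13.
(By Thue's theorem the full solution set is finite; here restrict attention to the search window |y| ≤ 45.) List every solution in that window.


The equation is x³ - 22y³ = -13. For fixed y, x³ = 22·y³ − 13, so a solution requires the RHS to be a perfect cube.
Strategy: iterate y from -45 to 45, compute RHS = 22·y³ − 13, and check whether it is a (positive or negative) perfect cube.
Check small values of y:
  y = 0: RHS = -13 is not a perfect cube.
  y = 1: RHS = 9 is not a perfect cube.
  y = -1: RHS = -35 is not a perfect cube.
  y = 2: RHS = 163 is not a perfect cube.
  y = -2: RHS = -189 is not a perfect cube.
  y = 3: RHS = 581 is not a perfect cube.
  y = -3: RHS = -607 is not a perfect cube.
Continuing the search up to |y| = 45 finds no solutions either.
No (x, y) in the scanned range satisfies the equation.

No integer solutions with |y| ≤ 45.


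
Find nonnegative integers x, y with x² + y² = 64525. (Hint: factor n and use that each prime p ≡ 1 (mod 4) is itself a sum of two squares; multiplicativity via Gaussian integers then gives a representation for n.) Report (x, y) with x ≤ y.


Step 1: Factor n = 64525 = 5^2 · 29 · 89.
Step 2: Check the mod-4 condition on each prime factor: 5 ≡ 1 (mod 4), exponent 2; 29 ≡ 1 (mod 4), exponent 1; 89 ≡ 1 (mod 4), exponent 1.
All primes ≡ 3 (mod 4) appear to even exponent (or don't appear), so by the two-squares theorem n IS expressible as a sum of two squares.
Step 3: Build a representation. Group n = k² · m with k = 5 and m = 29 · 89 = 2581 (a product of primes ≡ 1 (mod 4)); a representation of m scales to one of n via (k·x)² + (k·y)² = k²(x² + y²). Each prime p ≡ 1 (mod 4) is itself a sum of two squares; find a² by testing p − a² for a perfect square:
  29: 29 − 1² = 28, 29 − 2² = 25 = 5² ⇒ 29 = 2² + 5².
  89: 89 − 1² = 88, 89 − 2² = 85, 89 − 3² = 80, 89 − 4² = 73, 89 − 5² = 64 = 8² ⇒ 89 = 5² + 8².
  Combine using the Brahmagupta–Fibonacci identity (a² + b²)(c² + d²) = (ac − bd)² + (ad + bc)² = (ac + bd)² + (ad − bc)²:
  29 · 89 = 2581: from (2² + 5²)(5² + 8²), take (2·5 − 5·8, 2·8 + 5·5) = (10 − 40, 16 + 25) = (-30, 41); dropping signs (only squares matter) gives (30, 41); check 30² + 41² = 900 + 1681 = 2581 ✓.
  Scale by k = 5: (5·30, 5·41) = (150, 205).
Step 4: Order so x ≤ y and verify: 150² + 205² = 22500 + 42025 = 64525 = n. ✓

n = 64525 = 150² + 205² (one valid representation with x ≤ y).


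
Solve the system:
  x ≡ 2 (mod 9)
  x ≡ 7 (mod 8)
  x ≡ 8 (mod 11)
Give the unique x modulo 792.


Moduli 9, 8, 11 are pairwise coprime; by CRT there is a unique solution modulo M = 9 · 8 · 11 = 792.
Solve pairwise, accumulating the modulus:
  Start with x ≡ 2 (mod 9).
  Combine with x ≡ 7 (mod 8): since gcd(9, 8) = 1, we get a unique residue mod 72.
    Write x = 2 + 9·t and substitute into x ≡ 7 (mod 8): 9·t ≡ 7 − 2 = 5 (mod 8).
    Reduce coefficients mod 8: 1·t ≡ 5 (mod 8).
    So t ≡ 5 (mod 8).
    Then x = 2 + 9·5 = 47, valid modulo lcm(9, 8) = 72: x ≡ 47 (mod 72).
  Combine with x ≡ 8 (mod 11): since gcd(72, 11) = 1, we get a unique residue mod 792.
    Write x = 47 + 72·t and substitute into x ≡ 8 (mod 11): 72·t ≡ 8 − 47 = -39 (mod 11).
    Reduce coefficients mod 11: 6·t ≡ 5 (mod 11).
    The inverse of 6 mod 11 is 2 (since 6·2 = 12 = 1·11 + 1), so t ≡ 2·5 = 10 ≡ 10 (mod 11).
    Then x = 47 + 72·10 = 767, valid modulo lcm(72, 11) = 792: x ≡ 767 (mod 792).
Verify: 767 mod 9 = 2 ✓, 767 mod 8 = 7 ✓, 767 mod 11 = 8 ✓.

x ≡ 767 (mod 792).


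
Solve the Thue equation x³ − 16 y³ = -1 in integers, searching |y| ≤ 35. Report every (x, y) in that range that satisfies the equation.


The equation is x³ - 16y³ = -1. For fixed y, x³ = 16·y³ − 1, so a solution requires the RHS to be a perfect cube.
Strategy: iterate y from -35 to 35, compute RHS = 16·y³ − 1, and check whether it is a (positive or negative) perfect cube.
Check small values of y:
  y = 0: RHS = -1 = (-1)³ ⇒ x = -1 works.
  y = 1: RHS = 15 is not a perfect cube.
  y = -1: RHS = -17 is not a perfect cube.
  y = 2: RHS = 127 is not a perfect cube.
  y = -2: RHS = -129 is not a perfect cube.
  y = 3: RHS = 431 is not a perfect cube.
  y = -3: RHS = -433 is not a perfect cube.
Continuing the search up to |y| = 35 finds no further solutions beyond those listed.
Collected solutions: (-1, 0).

Solutions (with |y| ≤ 35): (-1, 0).


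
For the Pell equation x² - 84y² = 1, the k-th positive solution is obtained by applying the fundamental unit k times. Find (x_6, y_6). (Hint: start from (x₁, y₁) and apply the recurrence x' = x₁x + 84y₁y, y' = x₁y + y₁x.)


Step 1: Find the fundamental solution (x₁, y₁) of x² - 84y² = 1.
  Expand √84 as a continued fraction. a₀ = ⌊√84⌋ = 9; iterate m_{k+1} = d_k·a_k − m_k, d_{k+1} = (84 − m_{k+1}²)/d_k, a_{k+1} = ⌊(a₀ + m_{k+1})/d_{k+1}⌋ (starting m₀ = 0, d₀ = 1), with convergents p_k = a_k·p_{k-1} + p_{k-2}, q_k = a_k·q_{k-1} + q_{k-2} (p₋₁ = 1, q₋₁ = 0):
  k = 0: a₀ = 9; p₀/q₀ = 9/1; p₀² − 84·q₀² = 81 − 84 = -3.
  k = 1: m = 9, d = 3, a = ⌊(9 + 9)/3⌋ = 6; p/q = (6·9 + 1)/(6·1 + 0) = 55/6; p² − 84·q² = 3025 − 3024 = 1.
  The first convergent with p² − 84·q² = 1 gives the fundamental solution (x₁, y₁) = (55, 6).
Step 2: Apply the recurrence (x_{n+1}, y_{n+1}) = (x₁x_n + 84y₁y_n, x₁y_n + y₁x_n) repeatedly.
  From (x_1, y_1) = (55, 6): x_2 = 55·55 + 84·6·6 = 6049; y_2 = 55·6 + 6·55 = 660.
  From (x_2, y_2) = (6049, 660): x_3 = 55·6049 + 84·6·660 = 665335; y_3 = 55·660 + 6·6049 = 72594.
  From (x_3, y_3) = (665335, 72594): x_4 = 55·665335 + 84·6·72594 = 73180801; y_4 = 55·72594 + 6·665335 = 7984680.
  From (x_4, y_4) = (73180801, 7984680): x_5 = 55·73180801 + 84·6·7984680 = 8049222775; y_5 = 55·7984680 + 6·73180801 = 878242206.
  From (x_5, y_5) = (8049222775, 878242206): x_6 = 55·8049222775 + 84·6·878242206 = 885341324449; y_6 = 55·878242206 + 6·8049222775 = 96598657980.
Step 3: Verify x_6² - 84·y_6² = 783829260777109485153601 - 783829260777109485153600 = 1 (should be 1). ✓

(x_1, y_1) = (55, 6); (x_6, y_6) = (885341324449, 96598657980).


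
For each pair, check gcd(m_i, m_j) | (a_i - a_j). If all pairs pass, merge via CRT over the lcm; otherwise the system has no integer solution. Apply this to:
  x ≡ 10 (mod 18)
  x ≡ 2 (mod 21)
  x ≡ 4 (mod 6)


Moduli 18, 21, 6 are not pairwise coprime, so CRT works modulo lcm(m_i) when all pairwise compatibility conditions hold.
Pairwise compatibility: gcd(m_i, m_j) must divide a_i - a_j for every pair.
Merge one congruence at a time:
  Start: x ≡ 10 (mod 18).
  Combine with x ≡ 2 (mod 21): gcd(18, 21) = 3, and 2 - 10 = -8 is NOT divisible by 3.
    ⇒ system is inconsistent (no integer solution).

No solution (the system is inconsistent).


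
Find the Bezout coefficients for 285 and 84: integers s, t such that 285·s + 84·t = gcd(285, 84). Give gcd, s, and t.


Euclidean algorithm on (285, 84) — divide until remainder is 0:
  285 = 3 · 84 + 33
  84 = 2 · 33 + 18
  33 = 1 · 18 + 15
  18 = 1 · 15 + 3
  15 = 5 · 3 + 0
gcd(285, 84) = 3.
Track Bezout coefficients alongside the remainders: start with r₀ = 285 = a·1 + b·0 (s = 1, t = 0) and r₁ = 84 = a·0 + b·1 (s = 0, t = 1); each new remainder r_{k+1} = r_{k-1} − q_k·r_k inherits s_{k+1} = s_{k-1} − q_k·s_k, t_{k+1} = t_{k-1} − q_k·t_k, so r_k = a·s_k + b·t_k at every step:
  q = 3: r = 33, s = 1 − 3·0 = 1, t = 0 − 3·1 = -3  (check: 285·1 + 84·(-3) = 33)
  q = 2: r = 18, s = 0 − 2·1 = -2, t = 1 − 2·(-3) = 7  (check: 285·(-2) + 84·7 = 18)
  q = 1: r = 15, s = 1 − 1·(-2) = 3, t = -3 − 1·7 = -10  (check: 285·3 + 84·(-10) = 15)
  q = 1: r = 3, s = -2 − 1·3 = -5, t = 7 − 1·(-10) = 17  (check: 285·(-5) + 84·17 = 3)
The row with r = 3 (the gcd) gives the Bezout coefficients s = -5, t = 17.
Result: 285 · (-5) + 84 · (17) = 3.

gcd(285, 84) = 3; s = -5, t = 17 (check: 285·(-5) + 84·17 = 3).


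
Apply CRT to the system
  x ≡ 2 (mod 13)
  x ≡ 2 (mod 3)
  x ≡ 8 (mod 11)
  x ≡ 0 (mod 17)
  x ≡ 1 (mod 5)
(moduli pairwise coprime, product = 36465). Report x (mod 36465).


Product of moduli M = 13 · 3 · 11 · 17 · 5 = 36465.
Merge one congruence at a time:
  Start: x ≡ 2 (mod 13).
  Combine with x ≡ 2 (mod 3); new modulus lcm = 39.
    Write x = 2 + 13·t and substitute into x ≡ 2 (mod 3): 13·t ≡ 2 − 2 = 0 (mod 3).
    Reduce coefficients mod 3: 1·t ≡ 0 (mod 3).
    So t ≡ 0 (mod 3).
    Then x = 2 + 13·0 = 2, valid modulo lcm(13, 3) = 39: x ≡ 2 (mod 39).
  Combine with x ≡ 8 (mod 11); new modulus lcm = 429.
    Write x = 2 + 39·t and substitute into x ≡ 8 (mod 11): 39·t ≡ 8 − 2 = 6 (mod 11).
    Reduce coefficients mod 11: 6·t ≡ 6 (mod 11).
    The inverse of 6 mod 11 is 2 (since 6·2 = 12 = 1·11 + 1), so t ≡ 2·6 = 12 ≡ 1 (mod 11).
    Then x = 2 + 39·1 = 41, valid modulo lcm(39, 11) = 429: x ≡ 41 (mod 429).
  Combine with x ≡ 0 (mod 17); new modulus lcm = 7293.
    Write x = 41 + 429·t and substitute into x ≡ 0 (mod 17): 429·t ≡ 0 − 41 = -41 (mod 17).
    Reduce coefficients mod 17: 4·t ≡ 10 (mod 17).
    The inverse of 4 mod 17 is 13 (since 4·13 = 52 = 3·17 + 1), so t ≡ 13·10 = 130 ≡ 11 (mod 17).
    Then x = 41 + 429·11 = 4760, valid modulo lcm(429, 17) = 7293: x ≡ 4760 (mod 7293).
  Combine with x ≡ 1 (mod 5); new modulus lcm = 36465.
    Write x = 4760 + 7293·t and substitute into x ≡ 1 (mod 5): 7293·t ≡ 1 − 4760 = -4759 (mod 5).
    Reduce coefficients mod 5: 3·t ≡ 1 (mod 5).
    The inverse of 3 mod 5 is 2 (since 3·2 = 6 = 1·5 + 1), so t ≡ 2·1 = 2 ≡ 2 (mod 5).
    Then x = 4760 + 7293·2 = 19346, valid modulo lcm(7293, 5) = 36465: x ≡ 19346 (mod 36465).
Verify against each original: 19346 mod 13 = 2, 19346 mod 3 = 2, 19346 mod 11 = 8, 19346 mod 17 = 0, 19346 mod 5 = 1.

x ≡ 19346 (mod 36465).


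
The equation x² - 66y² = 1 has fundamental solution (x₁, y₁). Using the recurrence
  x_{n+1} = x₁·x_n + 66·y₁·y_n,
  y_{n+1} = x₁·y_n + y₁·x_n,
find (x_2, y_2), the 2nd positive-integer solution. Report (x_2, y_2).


Step 1: Find the fundamental solution (x₁, y₁) of x² - 66y² = 1.
  Expand √66 as a continued fraction. a₀ = ⌊√66⌋ = 8; iterate m_{k+1} = d_k·a_k − m_k, d_{k+1} = (66 − m_{k+1}²)/d_k, a_{k+1} = ⌊(a₀ + m_{k+1})/d_{k+1}⌋ (starting m₀ = 0, d₀ = 1), with convergents p_k = a_k·p_{k-1} + p_{k-2}, q_k = a_k·q_{k-1} + q_{k-2} (p₋₁ = 1, q₋₁ = 0):
  k = 0: a₀ = 8; p₀/q₀ = 8/1; p₀² − 66·q₀² = 64 − 66 = -2.
  k = 1: m = 8, d = 2, a = ⌊(8 + 8)/2⌋ = 8; p/q = (8·8 + 1)/(8·1 + 0) = 65/8; p² − 66·q² = 4225 − 4224 = 1.
  The first convergent with p² − 66·q² = 1 gives the fundamental solution (x₁, y₁) = (65, 8).
Step 2: Apply the recurrence (x_{n+1}, y_{n+1}) = (x₁x_n + 66y₁y_n, x₁y_n + y₁x_n) repeatedly.
  From (x_1, y_1) = (65, 8): x_2 = 65·65 + 66·8·8 = 8449; y_2 = 65·8 + 8·65 = 1040.
Step 3: Verify x_2² - 66·y_2² = 71385601 - 71385600 = 1 (should be 1). ✓

(x_1, y_1) = (65, 8); (x_2, y_2) = (8449, 1040).


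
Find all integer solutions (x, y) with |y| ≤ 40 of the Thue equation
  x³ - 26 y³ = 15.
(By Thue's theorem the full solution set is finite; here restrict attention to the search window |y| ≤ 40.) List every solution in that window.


The equation is x³ - 26y³ = 15. For fixed y, x³ = 26·y³ + 15, so a solution requires the RHS to be a perfect cube.
Strategy: iterate y from -40 to 40, compute RHS = 26·y³ + 15, and check whether it is a (positive or negative) perfect cube.
Check small values of y:
  y = 0: RHS = 15 is not a perfect cube.
  y = 1: RHS = 41 is not a perfect cube.
  y = -1: RHS = -11 is not a perfect cube.
  y = 2: RHS = 223 is not a perfect cube.
  y = -2: RHS = -193 is not a perfect cube.
  y = 3: RHS = 717 is not a perfect cube.
  y = -3: RHS = -687 is not a perfect cube.
Continuing the search up to |y| = 40 finds no solutions either.
No (x, y) in the scanned range satisfies the equation.

No integer solutions with |y| ≤ 40.


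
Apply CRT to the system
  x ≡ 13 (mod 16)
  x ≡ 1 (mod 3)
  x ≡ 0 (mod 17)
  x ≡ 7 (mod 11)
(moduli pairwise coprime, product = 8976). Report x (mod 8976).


Product of moduli M = 16 · 3 · 17 · 11 = 8976.
Merge one congruence at a time:
  Start: x ≡ 13 (mod 16).
  Combine with x ≡ 1 (mod 3); new modulus lcm = 48.
    Write x = 13 + 16·t and substitute into x ≡ 1 (mod 3): 16·t ≡ 1 − 13 = -12 (mod 3).
    Reduce coefficients mod 3: 1·t ≡ 0 (mod 3).
    So t ≡ 0 (mod 3).
    Then x = 13 + 16·0 = 13, valid modulo lcm(16, 3) = 48: x ≡ 13 (mod 48).
  Combine with x ≡ 0 (mod 17); new modulus lcm = 816.
    Write x = 13 + 48·t and substitute into x ≡ 0 (mod 17): 48·t ≡ 0 − 13 = -13 (mod 17).
    Reduce coefficients mod 17: 14·t ≡ 4 (mod 17).
    The inverse of 14 mod 17 is 11 (since 14·11 = 154 = 9·17 + 1), so t ≡ 11·4 = 44 ≡ 10 (mod 17).
    Then x = 13 + 48·10 = 493, valid modulo lcm(48, 17) = 816: x ≡ 493 (mod 816).
  Combine with x ≡ 7 (mod 11); new modulus lcm = 8976.
    Write x = 493 + 816·t and substitute into x ≡ 7 (mod 11): 816·t ≡ 7 − 493 = -486 (mod 11).
    Reduce coefficients mod 11: 2·t ≡ 9 (mod 11).
    The inverse of 2 mod 11 is 6 (since 2·6 = 12 = 1·11 + 1), so t ≡ 6·9 = 54 ≡ 10 (mod 11).
    Then x = 493 + 816·10 = 8653, valid modulo lcm(816, 11) = 8976: x ≡ 8653 (mod 8976).
Verify against each original: 8653 mod 16 = 13, 8653 mod 3 = 1, 8653 mod 17 = 0, 8653 mod 11 = 7.

x ≡ 8653 (mod 8976).


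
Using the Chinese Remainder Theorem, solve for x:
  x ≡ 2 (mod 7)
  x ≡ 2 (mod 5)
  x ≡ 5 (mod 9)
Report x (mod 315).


Moduli 7, 5, 9 are pairwise coprime; by CRT there is a unique solution modulo M = 7 · 5 · 9 = 315.
Solve pairwise, accumulating the modulus:
  Start with x ≡ 2 (mod 7).
  Combine with x ≡ 2 (mod 5): since gcd(7, 5) = 1, we get a unique residue mod 35.
    Write x = 2 + 7·t and substitute into x ≡ 2 (mod 5): 7·t ≡ 2 − 2 = 0 (mod 5).
    Reduce coefficients mod 5: 2·t ≡ 0 (mod 5).
    The inverse of 2 mod 5 is 3 (since 2·3 = 6 = 1·5 + 1), so t ≡ 3·0 = 0 ≡ 0 (mod 5).
    Then x = 2 + 7·0 = 2, valid modulo lcm(7, 5) = 35: x ≡ 2 (mod 35).
  Combine with x ≡ 5 (mod 9): since gcd(35, 9) = 1, we get a unique residue mod 315.
    Write x = 2 + 35·t and substitute into x ≡ 5 (mod 9): 35·t ≡ 5 − 2 = 3 (mod 9).
    Reduce coefficients mod 9: 8·t ≡ 3 (mod 9).
    The inverse of 8 mod 9 is 8 (since 8·8 = 64 = 7·9 + 1), so t ≡ 8·3 = 24 ≡ 6 (mod 9).
    Then x = 2 + 35·6 = 212, valid modulo lcm(35, 9) = 315: x ≡ 212 (mod 315).
Verify: 212 mod 7 = 2 ✓, 212 mod 5 = 2 ✓, 212 mod 9 = 5 ✓.

x ≡ 212 (mod 315).


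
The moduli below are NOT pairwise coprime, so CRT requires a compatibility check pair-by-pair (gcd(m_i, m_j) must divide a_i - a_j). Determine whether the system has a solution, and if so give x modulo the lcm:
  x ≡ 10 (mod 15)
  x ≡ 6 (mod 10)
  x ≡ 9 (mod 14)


Moduli 15, 10, 14 are not pairwise coprime, so CRT works modulo lcm(m_i) when all pairwise compatibility conditions hold.
Pairwise compatibility: gcd(m_i, m_j) must divide a_i - a_j for every pair.
Merge one congruence at a time:
  Start: x ≡ 10 (mod 15).
  Combine with x ≡ 6 (mod 10): gcd(15, 10) = 5, and 6 - 10 = -4 is NOT divisible by 5.
    ⇒ system is inconsistent (no integer solution).

No solution (the system is inconsistent).


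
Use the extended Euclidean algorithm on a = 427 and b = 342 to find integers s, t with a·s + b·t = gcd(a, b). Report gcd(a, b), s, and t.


Euclidean algorithm on (427, 342) — divide until remainder is 0:
  427 = 1 · 342 + 85
  342 = 4 · 85 + 2
  85 = 42 · 2 + 1
  2 = 2 · 1 + 0
gcd(427, 342) = 1.
Track Bezout coefficients alongside the remainders: start with r₀ = 427 = a·1 + b·0 (s = 1, t = 0) and r₁ = 342 = a·0 + b·1 (s = 0, t = 1); each new remainder r_{k+1} = r_{k-1} − q_k·r_k inherits s_{k+1} = s_{k-1} − q_k·s_k, t_{k+1} = t_{k-1} − q_k·t_k, so r_k = a·s_k + b·t_k at every step:
  q = 1: r = 85, s = 1 − 1·0 = 1, t = 0 − 1·1 = -1  (check: 427·1 + 342·(-1) = 85)
  q = 4: r = 2, s = 0 − 4·1 = -4, t = 1 − 4·(-1) = 5  (check: 427·(-4) + 342·5 = 2)
  q = 42: r = 1, s = 1 − 42·(-4) = 169, t = -1 − 42·5 = -211  (check: 427·169 + 342·(-211) = 1)
The row with r = 1 (the gcd) gives the Bezout coefficients s = 169, t = -211.
Result: 427 · (169) + 342 · (-211) = 1.

gcd(427, 342) = 1; s = 169, t = -211 (check: 427·169 + 342·(-211) = 1).


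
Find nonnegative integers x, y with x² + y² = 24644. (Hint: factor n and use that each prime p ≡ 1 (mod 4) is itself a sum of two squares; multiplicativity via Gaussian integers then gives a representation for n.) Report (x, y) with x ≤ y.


Step 1: Factor n = 24644 = 2^2 · 61 · 101.
Step 2: Check the mod-4 condition on each prime factor: 2 = 2 (special); 61 ≡ 1 (mod 4), exponent 1; 101 ≡ 1 (mod 4), exponent 1.
All primes ≡ 3 (mod 4) appear to even exponent (or don't appear), so by the two-squares theorem n IS expressible as a sum of two squares.
Step 3: Build a representation. Group n = k² · m with k = 2 and m = 61 · 101 = 6161 (a product of primes ≡ 1 (mod 4)); a representation of m scales to one of n via (k·x)² + (k·y)² = k²(x² + y²). Each prime p ≡ 1 (mod 4) is itself a sum of two squares; find a² by testing p − a² for a perfect square:
  61: 61 − 1² = 60, 61 − 2² = 57, 61 − 3² = 52, 61 − 4² = 45, 61 − 5² = 36 = 6² ⇒ 61 = 5² + 6².
  101: 101 − 1² = 100 = 10² ⇒ 101 = 1² + 10².
  Combine using the Brahmagupta–Fibonacci identity (a² + b²)(c² + d²) = (ac − bd)² + (ad + bc)² = (ac + bd)² + (ad − bc)²:
  61 · 101 = 6161: from (5² + 6²)(1² + 10²), take (5·1 − 6·10, 5·10 + 6·1) = (5 − 60, 50 + 6) = (-55, 56); dropping signs (only squares matter) gives (55, 56); check 55² + 56² = 3025 + 3136 = 6161 ✓.
  Scale by k = 2: (2·55, 2·56) = (110, 112).
Step 4: Order so x ≤ y and verify: 110² + 112² = 12100 + 12544 = 24644 = n. ✓

n = 24644 = 110² + 112² (one valid representation with x ≤ y).


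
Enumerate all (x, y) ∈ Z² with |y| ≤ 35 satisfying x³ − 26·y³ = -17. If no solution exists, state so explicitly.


The equation is x³ - 26y³ = -17. For fixed y, x³ = 26·y³ − 17, so a solution requires the RHS to be a perfect cube.
Strategy: iterate y from -35 to 35, compute RHS = 26·y³ − 17, and check whether it is a (positive or negative) perfect cube.
Check small values of y:
  y = 0: RHS = -17 is not a perfect cube.
  y = 1: RHS = 9 is not a perfect cube.
  y = -1: RHS = -43 is not a perfect cube.
  y = 2: RHS = 191 is not a perfect cube.
  y = -2: RHS = -225 is not a perfect cube.
  y = 3: RHS = 685 is not a perfect cube.
  y = -3: RHS = -719 is not a perfect cube.
Continuing the search up to |y| = 35 finds no solutions either.
No (x, y) in the scanned range satisfies the equation.

No integer solutions with |y| ≤ 35.


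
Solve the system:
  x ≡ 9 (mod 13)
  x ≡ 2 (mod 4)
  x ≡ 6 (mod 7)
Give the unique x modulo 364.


Moduli 13, 4, 7 are pairwise coprime; by CRT there is a unique solution modulo M = 13 · 4 · 7 = 364.
Solve pairwise, accumulating the modulus:
  Start with x ≡ 9 (mod 13).
  Combine with x ≡ 2 (mod 4): since gcd(13, 4) = 1, we get a unique residue mod 52.
    Write x = 9 + 13·t and substitute into x ≡ 2 (mod 4): 13·t ≡ 2 − 9 = -7 (mod 4).
    Reduce coefficients mod 4: 1·t ≡ 1 (mod 4).
    So t ≡ 1 (mod 4).
    Then x = 9 + 13·1 = 22, valid modulo lcm(13, 4) = 52: x ≡ 22 (mod 52).
  Combine with x ≡ 6 (mod 7): since gcd(52, 7) = 1, we get a unique residue mod 364.
    Write x = 22 + 52·t and substitute into x ≡ 6 (mod 7): 52·t ≡ 6 − 22 = -16 (mod 7).
    Reduce coefficients mod 7: 3·t ≡ 5 (mod 7).
    The inverse of 3 mod 7 is 5 (since 3·5 = 15 = 2·7 + 1), so t ≡ 5·5 = 25 ≡ 4 (mod 7).
    Then x = 22 + 52·4 = 230, valid modulo lcm(52, 7) = 364: x ≡ 230 (mod 364).
Verify: 230 mod 13 = 9 ✓, 230 mod 4 = 2 ✓, 230 mod 7 = 6 ✓.

x ≡ 230 (mod 364).


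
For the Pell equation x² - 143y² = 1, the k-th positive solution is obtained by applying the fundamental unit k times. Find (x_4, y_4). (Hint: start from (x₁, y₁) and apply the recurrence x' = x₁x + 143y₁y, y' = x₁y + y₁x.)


Step 1: Find the fundamental solution (x₁, y₁) of x² - 143y² = 1.
  Expand √143 as a continued fraction. a₀ = ⌊√143⌋ = 11; iterate m_{k+1} = d_k·a_k − m_k, d_{k+1} = (143 − m_{k+1}²)/d_k, a_{k+1} = ⌊(a₀ + m_{k+1})/d_{k+1}⌋ (starting m₀ = 0, d₀ = 1), with convergents p_k = a_k·p_{k-1} + p_{k-2}, q_k = a_k·q_{k-1} + q_{k-2} (p₋₁ = 1, q₋₁ = 0):
  k = 0: a₀ = 11; p₀/q₀ = 11/1; p₀² − 143·q₀² = 121 − 143 = -22.
  k = 1: m = 11, d = 22, a = ⌊(11 + 11)/22⌋ = 1; p/q = (1·11 + 1)/(1·1 + 0) = 12/1; p² − 143·q² = 144 − 143 = 1.
  The first convergent with p² − 143·q² = 1 gives the fundamental solution (x₁, y₁) = (12, 1).
Step 2: Apply the recurrence (x_{n+1}, y_{n+1}) = (x₁x_n + 143y₁y_n, x₁y_n + y₁x_n) repeatedly.
  From (x_1, y_1) = (12, 1): x_2 = 12·12 + 143·1·1 = 287; y_2 = 12·1 + 1·12 = 24.
  From (x_2, y_2) = (287, 24): x_3 = 12·287 + 143·1·24 = 6876; y_3 = 12·24 + 1·287 = 575.
  From (x_3, y_3) = (6876, 575): x_4 = 12·6876 + 143·1·575 = 164737; y_4 = 12·575 + 1·6876 = 13776.
Step 3: Verify x_4² - 143·y_4² = 27138279169 - 27138279168 = 1 (should be 1). ✓

(x_1, y_1) = (12, 1); (x_4, y_4) = (164737, 13776).


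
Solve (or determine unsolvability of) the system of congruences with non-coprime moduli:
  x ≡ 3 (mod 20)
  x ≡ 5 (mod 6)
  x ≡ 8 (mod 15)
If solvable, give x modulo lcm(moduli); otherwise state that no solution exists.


Moduli 20, 6, 15 are not pairwise coprime, so CRT works modulo lcm(m_i) when all pairwise compatibility conditions hold.
Pairwise compatibility: gcd(m_i, m_j) must divide a_i - a_j for every pair.
Merge one congruence at a time:
  Start: x ≡ 3 (mod 20).
  Combine with x ≡ 5 (mod 6): gcd(20, 6) = 2; 5 - 3 = 2, which IS divisible by 2, so compatible.
    Write x = 3 + 20·t and substitute into x ≡ 5 (mod 6): 20·t ≡ 5 − 3 = 2 (mod 6).
    Divide the congruence (and modulus) by g = 2: 10·t ≡ 1 (mod 3).
    Reduce coefficients mod 3: 1·t ≡ 1 (mod 3).
    So t ≡ 1 (mod 3).
    Then x = 3 + 20·1 = 23, valid modulo lcm(20, 6) = 60: x ≡ 23 (mod 60).
  Combine with x ≡ 8 (mod 15): gcd(60, 15) = 15; 8 - 23 = -15, which IS divisible by 15, so compatible.
    Write x = 23 + 60·t and substitute into x ≡ 8 (mod 15): 60·t ≡ 8 − 23 = -15 (mod 15).
    Divide the congruence (and modulus) by g = 15: 4·t ≡ -1 (mod 1).
    Modulo 1 every t works; take t = 0.
    Then x = 23 + 60·0 = 23, valid modulo lcm(60, 15) = 60: x ≡ 23 (mod 60).
Verify: 23 mod 20 = 3, 23 mod 6 = 5, 23 mod 15 = 8.

x ≡ 23 (mod 60).


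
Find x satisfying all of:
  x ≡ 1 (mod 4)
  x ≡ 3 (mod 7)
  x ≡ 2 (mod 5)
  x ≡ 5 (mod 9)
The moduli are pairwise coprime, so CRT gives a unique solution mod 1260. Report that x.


Product of moduli M = 4 · 7 · 5 · 9 = 1260.
Merge one congruence at a time:
  Start: x ≡ 1 (mod 4).
  Combine with x ≡ 3 (mod 7); new modulus lcm = 28.
    Write x = 1 + 4·t and substitute into x ≡ 3 (mod 7): 4·t ≡ 3 − 1 = 2 (mod 7).
    The inverse of 4 mod 7 is 2 (since 4·2 = 8 = 1·7 + 1), so t ≡ 2·2 = 4 ≡ 4 (mod 7).
    Then x = 1 + 4·4 = 17, valid modulo lcm(4, 7) = 28: x ≡ 17 (mod 28).
  Combine with x ≡ 2 (mod 5); new modulus lcm = 140.
    Write x = 17 + 28·t and substitute into x ≡ 2 (mod 5): 28·t ≡ 2 − 17 = -15 (mod 5).
    Reduce coefficients mod 5: 3·t ≡ 0 (mod 5).
    The inverse of 3 mod 5 is 2 (since 3·2 = 6 = 1·5 + 1), so t ≡ 2·0 = 0 ≡ 0 (mod 5).
    Then x = 17 + 28·0 = 17, valid modulo lcm(28, 5) = 140: x ≡ 17 (mod 140).
  Combine with x ≡ 5 (mod 9); new modulus lcm = 1260.
    Write x = 17 + 140·t and substitute into x ≡ 5 (mod 9): 140·t ≡ 5 − 17 = -12 (mod 9).
    Reduce coefficients mod 9: 5·t ≡ 6 (mod 9).
    The inverse of 5 mod 9 is 2 (since 5·2 = 10 = 1·9 + 1), so t ≡ 2·6 = 12 ≡ 3 (mod 9).
    Then x = 17 + 140·3 = 437, valid modulo lcm(140, 9) = 1260: x ≡ 437 (mod 1260).
Verify against each original: 437 mod 4 = 1, 437 mod 7 = 3, 437 mod 5 = 2, 437 mod 9 = 5.

x ≡ 437 (mod 1260).


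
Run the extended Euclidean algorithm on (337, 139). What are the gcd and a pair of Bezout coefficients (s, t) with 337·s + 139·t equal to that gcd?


Euclidean algorithm on (337, 139) — divide until remainder is 0:
  337 = 2 · 139 + 59
  139 = 2 · 59 + 21
  59 = 2 · 21 + 17
  21 = 1 · 17 + 4
  17 = 4 · 4 + 1
  4 = 4 · 1 + 0
gcd(337, 139) = 1.
Track Bezout coefficients alongside the remainders: start with r₀ = 337 = a·1 + b·0 (s = 1, t = 0) and r₁ = 139 = a·0 + b·1 (s = 0, t = 1); each new remainder r_{k+1} = r_{k-1} − q_k·r_k inherits s_{k+1} = s_{k-1} − q_k·s_k, t_{k+1} = t_{k-1} − q_k·t_k, so r_k = a·s_k + b·t_k at every step:
  q = 2: r = 59, s = 1 − 2·0 = 1, t = 0 − 2·1 = -2  (check: 337·1 + 139·(-2) = 59)
  q = 2: r = 21, s = 0 − 2·1 = -2, t = 1 − 2·(-2) = 5  (check: 337·(-2) + 139·5 = 21)
  q = 2: r = 17, s = 1 − 2·(-2) = 5, t = -2 − 2·5 = -12  (check: 337·5 + 139·(-12) = 17)
  q = 1: r = 4, s = -2 − 1·5 = -7, t = 5 − 1·(-12) = 17  (check: 337·(-7) + 139·17 = 4)
  q = 4: r = 1, s = 5 − 4·(-7) = 33, t = -12 − 4·17 = -80  (check: 337·33 + 139·(-80) = 1)
The row with r = 1 (the gcd) gives the Bezout coefficients s = 33, t = -80.
Result: 337 · (33) + 139 · (-80) = 1.

gcd(337, 139) = 1; s = 33, t = -80 (check: 337·33 + 139·(-80) = 1).


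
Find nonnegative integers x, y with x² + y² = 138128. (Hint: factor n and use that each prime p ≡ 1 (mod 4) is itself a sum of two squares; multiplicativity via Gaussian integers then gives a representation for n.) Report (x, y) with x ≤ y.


Step 1: Factor n = 138128 = 2^4 · 89 · 97.
Step 2: Check the mod-4 condition on each prime factor: 2 = 2 (special); 89 ≡ 1 (mod 4), exponent 1; 97 ≡ 1 (mod 4), exponent 1.
All primes ≡ 3 (mod 4) appear to even exponent (or don't appear), so by the two-squares theorem n IS expressible as a sum of two squares.
Step 3: Build a representation. Group n = k² · m with k = 4 and m = 89 · 97 = 8633 (a product of primes ≡ 1 (mod 4)); a representation of m scales to one of n via (k·x)² + (k·y)² = k²(x² + y²). Each prime p ≡ 1 (mod 4) is itself a sum of two squares; find a² by testing p − a² for a perfect square:
  89: 89 − 1² = 88, 89 − 2² = 85, 89 − 3² = 80, 89 − 4² = 73, 89 − 5² = 64 = 8² ⇒ 89 = 5² + 8².
  97: 97 − 1² = 96, 97 − 2² = 93, 97 − 3² = 88, 97 − 4² = 81 = 9² ⇒ 97 = 4² + 9².
  Combine using the Brahmagupta–Fibonacci identity (a² + b²)(c² + d²) = (ac − bd)² + (ad + bc)² = (ac + bd)² + (ad − bc)²:
  89 · 97 = 8633: from (5² + 8²)(4² + 9²), take (5·4 − 8·9, 5·9 + 8·4) = (20 − 72, 45 + 32) = (-52, 77); dropping signs (only squares matter) gives (52, 77); check 52² + 77² = 2704 + 5929 = 8633 ✓.
  Scale by k = 4: (4·52, 4·77) = (208, 308).
Step 4: Order so x ≤ y and verify: 208² + 308² = 43264 + 94864 = 138128 = n. ✓

n = 138128 = 208² + 308² (one valid representation with x ≤ y).
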